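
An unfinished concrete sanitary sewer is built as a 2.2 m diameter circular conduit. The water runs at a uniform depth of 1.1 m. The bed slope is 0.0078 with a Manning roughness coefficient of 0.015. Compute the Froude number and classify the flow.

For a circular section of diameter D = 2.2 m at depth y = 1.1 m, the central angle is θ = 2 arccos(1 − 2y/D) = 3.142 rad. Then A = (D²/8)(θ − sin θ) = 1.901 m² and P = Dθ/2 = 3.456 m.
Hydraulic radius R = A/P = 1.901/3.456 = 0.55 m.
V = (1/n) R^(2/3) √S = (1/0.015) × 0.55^(2/3) × √0.0078 = 3.952 m/s. Hydraulic depth D_h = A/T = 1.901/2.2 = 0.8639 m.
Froude number Fr = V/√(g·D_h) = 3.952/√(9.81×0.8639) = 1.36, which is greater than 1, so the flow is supercritical.

supercritical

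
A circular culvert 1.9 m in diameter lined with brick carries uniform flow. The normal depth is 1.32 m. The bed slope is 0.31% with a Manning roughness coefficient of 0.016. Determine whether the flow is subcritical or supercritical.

subcritical

For a circular section of diameter D = 1.9 m at depth y = 1.32 m, the central angle is θ = 2 arccos(1 − 2y/D) = 3.942 rad. Then A = (D²/8)(θ − sin θ) = 2.102 m² and P = Dθ/2 = 3.745 m.
Hydraulic radius R = A/P = 2.102/3.745 = 0.5615 m.
V = (1/n) R^(2/3) √S = (1/0.016) × 0.5615^(2/3) × √0.0031 = 2.368 m/s. Hydraulic depth D_h = A/T = 2.102/1.75 = 1.201 m.
Froude number Fr = V/√(g·D_h) = 2.368/√(9.81×1.201) = 0.69, which is less than 1, so the flow is subcritical.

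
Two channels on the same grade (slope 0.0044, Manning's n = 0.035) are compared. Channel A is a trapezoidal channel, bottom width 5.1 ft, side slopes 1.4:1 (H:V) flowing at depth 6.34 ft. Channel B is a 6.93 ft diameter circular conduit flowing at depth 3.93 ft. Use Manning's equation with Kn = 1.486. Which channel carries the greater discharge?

Channel A: With bottom width b = 5.1 ft and side slope z = 1.4: A = (b + zy)y = (5.1 + 1.4×6.34)×6.34 = 88.61 ft²; P = b + 2y√(1+z²) = 5.1 + 2×6.34×1.72 = 26.92 ft. Hydraulic radius R = A/P = 88.61/26.92 = 3.292 ft. Q_A = (1.486/0.035)·88.61·3.292^(2/3)·√0.0044 = 552.2 ft³/s.
Channel B: For a circular section of diameter D = 6.93 ft at depth y = 3.93 ft, the central angle is θ = 2 arccos(1 − 2y/D) = 3.411 rad. Then A = (D²/8)(θ − sin θ) = 22.07 ft² and P = Dθ/2 = 11.82 ft. Hydraulic radius R = A/P = 22.07/11.82 = 1.868 ft. Q_B = (1.486/0.035)·22.07·1.868^(2/3)·√0.0044 = 94.27 ft³/s.
Q_A = 552.2 ft³/s vs Q_B = 94.27 ft³/s, so channel A carries more.

channel A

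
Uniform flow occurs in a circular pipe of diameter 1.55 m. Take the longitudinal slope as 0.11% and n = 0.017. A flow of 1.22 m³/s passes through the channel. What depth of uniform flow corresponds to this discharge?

Manning's equation rearranged: A R^(2/3) = nQ / (1·√S) = 0.017 × 1.22 / (√0.0011) = 0.6253.
At y = 0.644 m: A R^(2/3) = 0.3622 — low.
At y = 1.01 m: A R^(2/3) = 0.7613 — high.
At y = 0.886 m: A R^(2/3) = 0.6248 — close enough.

y_n = 0.886 m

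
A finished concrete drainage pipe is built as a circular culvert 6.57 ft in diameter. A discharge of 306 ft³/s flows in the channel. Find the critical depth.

At critical depth, Q² T / (g A³) = 1, i.e. A³/T = Q²/g = 306²/32.2 = 2908.
Trying y = 3.9 ft: A³/T = 1428 — low.
Trying y = 5.7 ft: A³/T = 6846 — high.
Trying y = 4.68 ft: A³/T = 2898 — close enough.

y_c = 4.68 ft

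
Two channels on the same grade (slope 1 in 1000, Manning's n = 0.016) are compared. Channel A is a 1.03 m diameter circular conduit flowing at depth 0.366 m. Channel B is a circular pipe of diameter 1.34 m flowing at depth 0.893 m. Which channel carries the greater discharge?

channel B

Channel A: For a circular section of diameter D = 1.03 m at depth y = 0.366 m, the central angle is θ = 2 arccos(1 − 2y/D) = 2.555 rad. Then A = (D²/8)(θ − sin θ) = 0.2653 m² and P = Dθ/2 = 1.316 m. Hydraulic radius R = A/P = 0.2653/1.316 = 0.2017 m. Q_A = (1/0.016)·0.2653·0.2017^(2/3)·√0.001 = 0.1803 m³/s.
Channel B: For a circular section of diameter D = 1.34 m at depth y = 0.893 m, the central angle is θ = 2 arccos(1 − 2y/D) = 3.82 rad. Then A = (D²/8)(θ − sin θ) = 0.9983 m² and P = Dθ/2 = 2.56 m. Hydraulic radius R = A/P = 0.9983/2.56 = 0.39 m. Q_B = (1/0.016)·0.9983·0.39^(2/3)·√0.001 = 1.053 m³/s.
Q_A = 0.1803 m³/s vs Q_B = 1.053 m³/s, so channel B carries more.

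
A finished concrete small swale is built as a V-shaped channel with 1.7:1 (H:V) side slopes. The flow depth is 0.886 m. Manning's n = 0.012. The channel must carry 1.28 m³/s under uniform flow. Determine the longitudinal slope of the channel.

S = 0.000478

For a triangular section with side slope z = 1.7: A = zy² = 1.7×0.886² = 1.334 m²; P = 2y√(1+z²) = 2×0.886×1.972 = 3.495 m.
Hydraulic radius R = A/P = 1.334/3.495 = 0.3818 m.
From Manning's equation, S = [nQ / (1 A R^(2/3))]² = [0.012 × 1.28 / (1 × 1.334 × 0.3818^(2/3))]² = 0.000478.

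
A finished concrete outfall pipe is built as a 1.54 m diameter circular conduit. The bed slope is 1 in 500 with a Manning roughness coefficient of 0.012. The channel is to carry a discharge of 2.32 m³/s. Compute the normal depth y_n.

Manning's equation rearranged: A R^(2/3) = nQ / (1·√S) = 0.012 × 2.32 / (√0.002) = 0.6225.
Trying y = 0.652 m: A R^(2/3) = 0.3683 — too small.
Trying y = 1.02 m: A R^(2/3) = 0.7657 — too large.
Trying y = 0.888 m: A R^(2/3) = 0.6226 — ≈ 0.6225.

y_n = 0.888 m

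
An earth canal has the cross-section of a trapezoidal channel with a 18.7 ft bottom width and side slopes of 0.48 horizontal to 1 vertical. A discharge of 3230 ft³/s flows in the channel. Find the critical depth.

y_c = 8.99 ft

At critical depth, Q² T / (g A³) = 1, i.e. A³/T = Q²/g = 3230²/32.2 = 324000.
At y = 11 ft: A³/T = 627300 — high.
At y = 6.49 ft: A³/T = 113800 — low.
At y = 8.99 ft: A³/T = 324100 — matches.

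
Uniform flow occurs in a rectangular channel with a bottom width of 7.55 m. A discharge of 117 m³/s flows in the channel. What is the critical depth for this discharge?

For a rectangular channel, critical depth y_c = (q²/g)^(1/3) where q = Q/b = 117/7.55 = 15.5 m²/s.
So y_c = (15.5²/9.81)^(1/3) = 2.9 m.

y_c = 2.9 m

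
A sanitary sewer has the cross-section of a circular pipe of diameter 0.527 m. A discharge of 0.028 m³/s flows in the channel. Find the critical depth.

y_c = 0.109 m

At critical depth, Q² T / (g A³) = 1, i.e. A³/T = Q²/g = 0.028²/9.81 = 0.00007992.
Trying y = 0.0873 m: A³/T = 0.00003392 — short.
Trying y = 0.134 m: A³/T = 0.0001815 — over.
Trying y = 0.109 m: A³/T = 0.00008104 — ≈ 0.00007992.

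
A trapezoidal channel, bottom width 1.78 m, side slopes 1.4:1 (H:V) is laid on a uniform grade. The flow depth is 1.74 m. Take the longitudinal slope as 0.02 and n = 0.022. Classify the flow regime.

With bottom width b = 1.78 m and side slope z = 1.4: A = (b + zy)y = (1.78 + 1.4×1.74)×1.74 = 7.336 m²; P = b + 2y√(1+z²) = 1.78 + 2×1.74×1.72 = 7.767 m.
Hydraulic radius R = A/P = 7.336/7.767 = 0.9445 m.
V = (1/n) R^(2/3) √S = (1/0.022) × 0.9445^(2/3) × √0.02 = 6.188 m/s. Hydraulic depth D_h = A/T = 7.336/6.652 = 1.103 m.
Froude number Fr = V/√(g·D_h) = 6.188/√(9.81×1.103) = 1.88, which is greater than 1, so the flow is supercritical.

supercritical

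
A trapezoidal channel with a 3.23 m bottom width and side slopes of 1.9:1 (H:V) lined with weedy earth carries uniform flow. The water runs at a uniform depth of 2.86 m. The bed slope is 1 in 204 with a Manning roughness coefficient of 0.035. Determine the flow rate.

Q = 67.7 m³/s

With bottom width b = 3.23 m and side slope z = 1.9: A = (b + zy)y = (3.23 + 1.9×2.86)×2.86 = 24.78 m²; P = b + 2y√(1+z²) = 3.23 + 2×2.86×2.147 = 15.51 m.
Hydraulic radius R = A/P = 24.78/15.51 = 1.597 m.
Manning's equation: Q = (1/n) A R^(2/3) S^(1/2) = (1/0.035) × 24.78 × 1.597^(2/3) × 0.004902^(1/2) = 67.7 m³/s.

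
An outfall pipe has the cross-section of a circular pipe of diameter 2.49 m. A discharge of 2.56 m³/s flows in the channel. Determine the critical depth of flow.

At critical depth, Q² T / (g A³) = 1, i.e. A³/T = Q²/g = 2.56²/9.81 = 0.6681.
At y = 0.549 m: A³/T = 0.245 — low.
At y = 0.79 m: A³/T = 1.01 — high.
At y = 0.71 m: A³/T = 0.6674 — ≈ 0.6681.

y_c = 0.71 m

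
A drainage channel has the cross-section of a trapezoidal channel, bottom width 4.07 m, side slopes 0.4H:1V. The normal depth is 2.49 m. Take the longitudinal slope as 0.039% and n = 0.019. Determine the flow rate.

Q = 15.9 m³/s

With bottom width b = 4.07 m and side slope z = 0.4: A = (b + zy)y = (4.07 + 0.4×2.49)×2.49 = 12.61 m²; P = b + 2y√(1+z²) = 4.07 + 2×2.49×1.077 = 9.434 m.
Hydraulic radius R = A/P = 12.61/9.434 = 1.337 m.
Manning's equation: Q = (1/n) A R^(2/3) S^(1/2) = (1/0.019) × 12.61 × 1.337^(2/3) × 0.00039^(1/2) = 15.9 m³/s.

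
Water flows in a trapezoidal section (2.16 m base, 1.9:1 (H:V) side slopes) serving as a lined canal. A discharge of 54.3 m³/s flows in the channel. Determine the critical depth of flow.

At critical depth, Q² T / (g A³) = 1, i.e. A³/T = Q²/g = 54.3²/9.81 = 300.6.
Try y = 2.91 m: A³/T = 847.5 — too large.
Try y = 2.03 m: A³/T = 184.6 — too small.
Try y = 2.28 m: A³/T = 299.6 — close enough.

y_c = 2.28 m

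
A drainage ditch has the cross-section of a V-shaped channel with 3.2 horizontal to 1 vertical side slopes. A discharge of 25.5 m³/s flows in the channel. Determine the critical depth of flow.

At critical depth, Q² T / (g A³) = 1, i.e. A³/T = Q²/g = 25.5²/9.81 = 66.28.
Trying y = 1.27 m: A³/T = 16.92 — low.
Trying y = 2.01 m: A³/T = 168 — high.
Trying y = 1.67 m: A³/T = 66.5 — ≈ 66.28.

y_c = 1.67 m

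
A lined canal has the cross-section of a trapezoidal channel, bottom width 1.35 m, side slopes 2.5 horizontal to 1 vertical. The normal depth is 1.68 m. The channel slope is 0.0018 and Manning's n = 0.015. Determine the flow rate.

With bottom width b = 1.35 m and side slope z = 2.5: A = (b + zy)y = (1.35 + 2.5×1.68)×1.68 = 9.324 m²; P = b + 2y√(1+z²) = 1.35 + 2×1.68×2.693 = 10.4 m.
Hydraulic radius R = A/P = 9.324/10.4 = 0.8968 m.
Manning's equation: Q = (1/n) A R^(2/3) S^(1/2) = (1/0.015) × 9.324 × 0.8968^(2/3) × 0.0018^(1/2) = 24.5 m³/s.

Q = 24.5 m³/s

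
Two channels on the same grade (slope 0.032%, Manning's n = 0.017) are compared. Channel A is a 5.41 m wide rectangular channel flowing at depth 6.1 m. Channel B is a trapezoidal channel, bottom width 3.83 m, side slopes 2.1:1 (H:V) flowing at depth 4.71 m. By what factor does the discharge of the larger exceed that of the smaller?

Channel A: Flow area A = b·y = 5.41 × 6.1 = 33 m². Wetted perimeter P = b + 2y = 5.41 + 2×6.1 = 17.61 m. Hydraulic radius R = A/P = 33/17.61 = 1.874 m. Q_A = (1/0.017)·33·1.874^(2/3)·√0.00032 = 52.78 m³/s.
Channel B: With bottom width b = 3.83 m and side slope z = 2.1: A = (b + zy)y = (3.83 + 2.1×4.71)×4.71 = 64.63 m²; P = b + 2y√(1+z²) = 3.83 + 2×4.71×2.326 = 25.74 m. Hydraulic radius R = A/P = 64.63/25.74 = 2.511 m. Q_B = (1/0.017)·64.63·2.511^(2/3)·√0.00032 = 125.6 m³/s.
The larger discharge is 125.6 m³/s and the smaller is 52.78 m³/s; the ratio is 2.38.

2.38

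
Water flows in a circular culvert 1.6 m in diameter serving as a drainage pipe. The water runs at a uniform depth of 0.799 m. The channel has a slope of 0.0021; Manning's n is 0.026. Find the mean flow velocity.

For a circular section of diameter D = 1.6 m at depth y = 0.799 m, the central angle is θ = 2 arccos(1 − 2y/D) = 3.139 rad. Then A = (D²/8)(θ − sin θ) = 1.004 m² and P = Dθ/2 = 2.511 m.
Hydraulic radius R = A/P = 1.004/2.511 = 0.3997 m.
From Manning's equation, V = (1/n) R^(2/3) S^(1/2) = (1/0.026) × 0.3997^(2/3) × 0.0021^(1/2) = 0.956 m/s.

V = 0.956 m/s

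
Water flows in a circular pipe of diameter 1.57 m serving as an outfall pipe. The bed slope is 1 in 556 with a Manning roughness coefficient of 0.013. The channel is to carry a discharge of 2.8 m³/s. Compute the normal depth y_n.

Manning's equation rearranged: A R^(2/3) = nQ / (1·√S) = 0.013 × 2.8 / (√0.001799) = 0.8583.
Trying y = 1.22 m: A R^(2/3) = 0.9846 — over.
Trying y = 0.933 m: A R^(2/3) = 0.687 — short.
Trying y = 1.09 m: A R^(2/3) = 0.8595 — close enough.

y_n = 1.09 m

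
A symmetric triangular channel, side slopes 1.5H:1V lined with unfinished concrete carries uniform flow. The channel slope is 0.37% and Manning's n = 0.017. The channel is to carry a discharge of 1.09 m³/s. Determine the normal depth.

Manning's equation rearranged: A R^(2/3) = nQ / (1·√S) = 0.017 × 1.09 / (√0.0037) = 0.3046.
Try y = 0.798 m: A R^(2/3) = 0.458 — high.
Try y = 0.57 m: A R^(2/3) = 0.1867 — low.
Try y = 0.685 m: A R^(2/3) = 0.3048 — close enough.

y_n = 0.685 m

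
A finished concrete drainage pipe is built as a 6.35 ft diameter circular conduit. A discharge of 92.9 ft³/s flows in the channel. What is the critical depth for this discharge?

y_c = 2.54 ft

At critical depth, Q² T / (g A³) = 1, i.e. A³/T = Q²/g = 92.9²/32.2 = 268.
Try y = 2.76 ft: A³/T = 365.9 — too large.
Try y = 2.02 ft: A³/T = 110 — too small.
Try y = 2.54 ft: A³/T = 266.1 — close enough.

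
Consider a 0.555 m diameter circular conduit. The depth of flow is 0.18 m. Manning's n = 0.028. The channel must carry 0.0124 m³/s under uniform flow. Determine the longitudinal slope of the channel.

S = 0.000554

For a circular section of diameter D = 0.555 m at depth y = 0.18 m, the central angle is θ = 2 arccos(1 − 2y/D) = 2.424 rad. Then A = (D²/8)(θ − sin θ) = 0.06798 m² and P = Dθ/2 = 0.6725 m.
Hydraulic radius R = A/P = 0.06798/0.6725 = 0.1011 m.
From Manning's equation, S = [nQ / (1 A R^(2/3))]² = [0.028 × 0.0124 / (1 × 0.06798 × 0.1011^(2/3))]² = 0.000554.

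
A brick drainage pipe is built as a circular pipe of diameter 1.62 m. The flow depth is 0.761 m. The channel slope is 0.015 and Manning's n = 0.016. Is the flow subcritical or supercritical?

For a circular section of diameter D = 1.62 m at depth y = 0.761 m, the central angle is θ = 2 arccos(1 − 2y/D) = 3.021 rad. Then A = (D²/8)(θ − sin θ) = 0.9513 m² and P = Dθ/2 = 2.447 m.
Hydraulic radius R = A/P = 0.9513/2.447 = 0.3888 m.
V = (1/n) R^(2/3) √S = (1/0.016) × 0.3888^(2/3) × √0.015 = 4.078 m/s. Hydraulic depth D_h = A/T = 0.9513/1.617 = 0.5883 m.
Froude number Fr = V/√(g·D_h) = 4.078/√(9.81×0.5883) = 1.7, which is greater than 1, so the flow is supercritical.

supercritical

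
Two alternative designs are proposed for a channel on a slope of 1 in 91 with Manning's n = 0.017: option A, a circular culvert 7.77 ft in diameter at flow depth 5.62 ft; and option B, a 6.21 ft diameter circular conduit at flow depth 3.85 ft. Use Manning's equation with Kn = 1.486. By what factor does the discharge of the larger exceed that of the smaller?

Channel A: For a circular section of diameter D = 7.77 ft at depth y = 5.62 ft, the central angle is θ = 2 arccos(1 − 2y/D) = 4.067 rad. Then A = (D²/8)(θ − sin θ) = 36.73 ft² and P = Dθ/2 = 15.8 ft. Hydraulic radius R = A/P = 36.73/15.8 = 2.324 ft. Q_A = (1.486/0.017)·36.73·2.324^(2/3)·√0.01099 = 590.5 ft³/s.
Channel B: For a circular section of diameter D = 6.21 ft at depth y = 3.85 ft, the central angle is θ = 2 arccos(1 − 2y/D) = 3.626 rad. Then A = (D²/8)(θ − sin θ) = 19.73 ft² and P = Dθ/2 = 11.26 ft. Hydraulic radius R = A/P = 19.73/11.26 = 1.752 ft. Q_B = (1.486/0.017)·19.73·1.752^(2/3)·√0.01099 = 262.7 ft³/s.
The larger discharge is 590.5 ft³/s and the smaller is 262.7 ft³/s; the ratio is 2.25.

2.25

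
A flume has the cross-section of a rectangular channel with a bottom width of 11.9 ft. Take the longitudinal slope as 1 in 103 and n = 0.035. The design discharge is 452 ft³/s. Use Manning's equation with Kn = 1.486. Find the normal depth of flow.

y_n = 4.75 ft

Manning's equation rearranged: A R^(2/3) = nQ / (1.486·√S) = 0.035 × 452 / (1.486 × √0.009709) = 108.
At y = 5.41 ft: A R^(2/3) = 128.9 — high.
At y = 3.29 ft: A R^(2/3) = 64.58 — low.
At y = 4.75 ft: A R^(2/3) = 108 — close enough.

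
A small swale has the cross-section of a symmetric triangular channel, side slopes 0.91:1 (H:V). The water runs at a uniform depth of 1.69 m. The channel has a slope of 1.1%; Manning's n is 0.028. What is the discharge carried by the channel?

For a triangular section with side slope z = 0.91: A = zy² = 0.91×1.69² = 2.599 m²; P = 2y√(1+z²) = 2×1.69×1.352 = 4.57 m.
Hydraulic radius R = A/P = 2.599/4.57 = 0.5687 m.
Manning's equation: Q = (1/n) A R^(2/3) S^(1/2) = (1/0.028) × 2.599 × 0.5687^(2/3) × 0.011^(1/2) = 6.68 m³/s.

Q = 6.68 m³/s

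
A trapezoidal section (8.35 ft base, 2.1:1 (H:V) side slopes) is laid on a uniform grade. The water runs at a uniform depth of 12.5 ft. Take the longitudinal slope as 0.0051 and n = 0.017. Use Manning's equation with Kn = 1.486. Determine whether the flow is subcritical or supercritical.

With bottom width b = 8.35 ft and side slope z = 2.1: A = (b + zy)y = (8.35 + 2.1×12.5)×12.5 = 432.5 ft²; P = b + 2y√(1+z²) = 8.35 + 2×12.5×2.326 = 66.5 ft.
Hydraulic radius R = A/P = 432.5/66.5 = 6.504 ft.
V = (1.486/n) R^(2/3) √S = (1.486/0.017) × 6.504^(2/3) × √0.0051 = 21.75 ft/s. Hydraulic depth D_h = A/T = 432.5/60.85 = 7.108 ft.
Froude number Fr = V/√(g·D_h) = 21.75/√(32.2×7.108) = 1.44, which is greater than 1, so the flow is supercritical.

supercritical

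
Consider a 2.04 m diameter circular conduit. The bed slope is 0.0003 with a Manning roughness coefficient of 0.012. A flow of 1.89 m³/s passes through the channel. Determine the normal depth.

Manning's equation rearranged: A R^(2/3) = nQ / (1·√S) = 0.012 × 1.89 / (√0.0003) = 1.309.
Trying y = 1.34 m: A R^(2/3) = 1.602 — high.
Trying y = 1.17 m: A R^(2/3) = 1.307 — matches.

y_n = 1.17 m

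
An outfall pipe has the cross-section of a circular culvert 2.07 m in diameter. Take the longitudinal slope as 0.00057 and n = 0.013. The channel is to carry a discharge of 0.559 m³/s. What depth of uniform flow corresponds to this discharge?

Manning's equation rearranged: A R^(2/3) = nQ / (1·√S) = 0.013 × 0.559 / (√0.00057) = 0.3044.
Trying y = 0.627 m: A R^(2/3) = 0.4328 — too large.
Trying y = 0.395 m: A R^(2/3) = 0.1727 — too small.
Trying y = 0.524 m: A R^(2/3) = 0.3046 — close enough.

y_n = 0.524 m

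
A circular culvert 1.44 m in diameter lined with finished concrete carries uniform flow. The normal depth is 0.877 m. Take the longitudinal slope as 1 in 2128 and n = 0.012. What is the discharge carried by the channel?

For a circular section of diameter D = 1.44 m at depth y = 0.877 m, the central angle is θ = 2 arccos(1 − 2y/D) = 3.581 rad. Then A = (D²/8)(θ − sin θ) = 1.039 m² and P = Dθ/2 = 2.578 m.
Hydraulic radius R = A/P = 1.039/2.578 = 0.4028 m.
Manning's equation: Q = (1/n) A R^(2/3) S^(1/2) = (1/0.012) × 1.039 × 0.4028^(2/3) × 0.0004699^(1/2) = 1.02 m³/s.

Q = 1.02 m³/s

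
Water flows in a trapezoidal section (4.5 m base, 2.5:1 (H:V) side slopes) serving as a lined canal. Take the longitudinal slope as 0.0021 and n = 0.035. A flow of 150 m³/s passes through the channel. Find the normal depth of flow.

Manning's equation rearranged: A R^(2/3) = nQ / (1·√S) = 0.035 × 150 / (√0.0021) = 114.6.
Trying y = 4.8 m: A R^(2/3) = 150.1 — over.
Trying y = 3.83 m: A R^(2/3) = 89.68 — short.
Trying y = 4.27 m: A R^(2/3) = 114.8 — matches.

y_n = 4.27 m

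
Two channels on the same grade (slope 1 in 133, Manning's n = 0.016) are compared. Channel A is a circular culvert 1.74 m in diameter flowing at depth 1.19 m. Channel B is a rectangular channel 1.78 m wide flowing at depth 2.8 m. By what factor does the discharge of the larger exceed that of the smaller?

Channel A: For a circular section of diameter D = 1.74 m at depth y = 1.19 m, the central angle is θ = 2 arccos(1 − 2y/D) = 3.895 rad. Then A = (D²/8)(θ − sin θ) = 1.733 m² and P = Dθ/2 = 3.389 m. Hydraulic radius R = A/P = 1.733/3.389 = 0.5114 m. Q_A = (1/0.016)·1.733·0.5114^(2/3)·√0.007519 = 6.006 m³/s.
Channel B: Flow area A = b·y = 1.78 × 2.8 = 4.984 m². Wetted perimeter P = b + 2y = 1.78 + 2×2.8 = 7.38 m. Hydraulic radius R = A/P = 4.984/7.38 = 0.6753 m. Q_B = (1/0.016)·4.984·0.6753^(2/3)·√0.007519 = 20.79 m³/s.
The larger discharge is 20.79 m³/s and the smaller is 6.006 m³/s; the ratio is 3.46.

3.46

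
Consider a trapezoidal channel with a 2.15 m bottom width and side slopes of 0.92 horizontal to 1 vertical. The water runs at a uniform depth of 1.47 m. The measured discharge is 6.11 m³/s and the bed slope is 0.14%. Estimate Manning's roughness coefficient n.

With bottom width b = 2.15 m and side slope z = 0.92: A = (b + zy)y = (2.15 + 0.92×1.47)×1.47 = 5.149 m²; P = b + 2y√(1+z²) = 2.15 + 2×1.47×1.359 = 6.145 m.
Hydraulic radius R = A/P = 5.149/6.145 = 0.8378 m.
Rearranging Manning's equation: n = (1/Q) A R^(2/3) S^(1/2) = (1/6.11) × 5.149 × 0.8378^(2/3) × √0.0014 = 0.028.

n = 0.028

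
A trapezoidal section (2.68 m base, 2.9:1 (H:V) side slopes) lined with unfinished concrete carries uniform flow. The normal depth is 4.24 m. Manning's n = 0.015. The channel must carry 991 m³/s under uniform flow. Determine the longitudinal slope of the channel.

With bottom width b = 2.68 m and side slope z = 2.9: A = (b + zy)y = (2.68 + 2.9×4.24)×4.24 = 63.5 m²; P = b + 2y√(1+z²) = 2.68 + 2×4.24×3.068 = 28.69 m.
Hydraulic radius R = A/P = 63.5/28.69 = 2.213 m.
From Manning's equation, S = [nQ / (1 A R^(2/3))]² = [0.015 × 991 / (1 × 63.5 × 2.213^(2/3))]² = 0.019.

S = 0.019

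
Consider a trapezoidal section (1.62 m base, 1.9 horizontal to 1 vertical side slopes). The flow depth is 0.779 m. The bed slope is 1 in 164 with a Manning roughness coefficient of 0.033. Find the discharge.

With bottom width b = 1.62 m and side slope z = 1.9: A = (b + zy)y = (1.62 + 1.9×0.779)×0.779 = 2.415 m²; P = b + 2y√(1+z²) = 1.62 + 2×0.779×2.147 = 4.965 m.
Hydraulic radius R = A/P = 2.415/4.965 = 0.4864 m.
Manning's equation: Q = (1/n) A R^(2/3) S^(1/2) = (1/0.033) × 2.415 × 0.4864^(2/3) × 0.006098^(1/2) = 3.53 m³/s.

Q = 3.53 m³/s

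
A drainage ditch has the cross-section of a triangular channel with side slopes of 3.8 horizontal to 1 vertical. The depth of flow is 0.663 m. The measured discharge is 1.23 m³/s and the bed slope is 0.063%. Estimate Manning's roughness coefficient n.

n = 0.016

For a triangular section with side slope z = 3.8: A = zy² = 3.8×0.663² = 1.67 m²; P = 2y√(1+z²) = 2×0.663×3.929 = 5.21 m.
Hydraulic radius R = A/P = 1.67/5.21 = 0.3206 m.
Rearranging Manning's equation: n = (1/Q) A R^(2/3) S^(1/2) = (1/1.23) × 1.67 × 0.3206^(2/3) × √0.00063 = 0.016.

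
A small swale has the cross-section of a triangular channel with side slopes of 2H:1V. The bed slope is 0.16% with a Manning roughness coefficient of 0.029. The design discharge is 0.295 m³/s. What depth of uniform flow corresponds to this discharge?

y_n = 0.529 m

Manning's equation rearranged: A R^(2/3) = nQ / (1·√S) = 0.029 × 0.295 / (√0.0016) = 0.2139.
Trying y = 0.584 m: A R^(2/3) = 0.2787 — too large.
Trying y = 0.387 m: A R^(2/3) = 0.09303 — too small.
Trying y = 0.529 m: A R^(2/3) = 0.2141 — ≈ 0.2139.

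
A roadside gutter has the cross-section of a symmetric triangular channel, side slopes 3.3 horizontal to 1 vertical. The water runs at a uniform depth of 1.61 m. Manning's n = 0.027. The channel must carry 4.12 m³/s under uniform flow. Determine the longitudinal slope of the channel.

S = 0.000239

For a triangular section with side slope z = 3.3: A = zy² = 3.3×1.61² = 8.554 m²; P = 2y√(1+z²) = 2×1.61×3.448 = 11.1 m.
Hydraulic radius R = A/P = 8.554/11.1 = 0.7704 m.
From Manning's equation, S = [nQ / (1 A R^(2/3))]² = [0.027 × 4.12 / (1 × 8.554 × 0.7704^(2/3))]² = 0.000239.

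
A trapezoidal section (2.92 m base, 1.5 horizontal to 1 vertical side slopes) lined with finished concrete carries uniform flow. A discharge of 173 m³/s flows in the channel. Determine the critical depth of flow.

At critical depth, Q² T / (g A³) = 1, i.e. A³/T = Q²/g = 173²/9.81 = 3051.
At y = 4.71 m: A³/T = 6101 — over.
At y = 3.44 m: A³/T = 1622 — short.
At y = 4 m: A³/T = 3044 — matches.

y_c = 4 m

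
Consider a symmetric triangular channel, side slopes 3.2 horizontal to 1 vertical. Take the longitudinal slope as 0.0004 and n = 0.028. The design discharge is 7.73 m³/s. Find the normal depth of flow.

Manning's equation rearranged: A R^(2/3) = nQ / (1·√S) = 0.028 × 7.73 / (√0.0004) = 10.82.
At y = 2.42 m: A R^(2/3) = 20.63 — too large.
At y = 1.63 m: A R^(2/3) = 7.191 — too small.
At y = 1.9 m: A R^(2/3) = 10.82 — ≈ 10.82.

y_n = 1.9 m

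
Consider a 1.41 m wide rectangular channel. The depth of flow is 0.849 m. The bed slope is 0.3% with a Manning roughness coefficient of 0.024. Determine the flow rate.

Flow area A = b·y = 1.41 × 0.849 = 1.197 m². Wetted perimeter P = b + 2y = 1.41 + 2×0.849 = 3.108 m.
Hydraulic radius R = A/P = 1.197/3.108 = 0.3852 m.
Manning's equation: Q = (1/n) A R^(2/3) S^(1/2) = (1/0.024) × 1.197 × 0.3852^(2/3) × 0.003^(1/2) = 1.45 m³/s.

Q = 1.45 m³/s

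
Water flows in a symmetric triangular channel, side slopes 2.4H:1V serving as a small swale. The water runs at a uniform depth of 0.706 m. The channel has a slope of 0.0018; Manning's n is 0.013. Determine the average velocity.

V = 1.55 m/s

For a triangular section with side slope z = 2.4: A = zy² = 2.4×0.706² = 1.196 m²; P = 2y√(1+z²) = 2×0.706×2.6 = 3.671 m.
Hydraulic radius R = A/P = 1.196/3.671 = 0.3258 m.
From Manning's equation, V = (1/n) R^(2/3) S^(1/2) = (1/0.013) × 0.3258^(2/3) × 0.0018^(1/2) = 1.55 m/s.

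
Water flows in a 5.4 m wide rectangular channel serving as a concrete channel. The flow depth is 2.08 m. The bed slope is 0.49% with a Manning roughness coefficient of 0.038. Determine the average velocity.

V = 2.05 m/s

Flow area A = b·y = 5.4 × 2.08 = 11.23 m². Wetted perimeter P = b + 2y = 5.4 + 2×2.08 = 9.56 m.
Hydraulic radius R = A/P = 11.23/9.56 = 1.175 m.
From Manning's equation, V = (1/n) R^(2/3) S^(1/2) = (1/0.038) × 1.175^(2/3) × 0.0049^(1/2) = 2.05 m/s.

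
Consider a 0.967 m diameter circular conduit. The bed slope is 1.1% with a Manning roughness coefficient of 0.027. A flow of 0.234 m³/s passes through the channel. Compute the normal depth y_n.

y_n = 0.302 m

Manning's equation rearranged: A R^(2/3) = nQ / (1·√S) = 0.027 × 0.234 / (√0.011) = 0.06024.
At y = 0.225 m: A R^(2/3) = 0.03384 — low.
At y = 0.367 m: A R^(2/3) = 0.08719 — high.
At y = 0.302 m: A R^(2/3) = 0.06032 — close enough.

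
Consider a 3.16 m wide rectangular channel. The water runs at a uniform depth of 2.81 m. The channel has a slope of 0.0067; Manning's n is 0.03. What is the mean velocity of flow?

Flow area A = b·y = 3.16 × 2.81 = 8.88 m². Wetted perimeter P = b + 2y = 3.16 + 2×2.81 = 8.78 m.
Hydraulic radius R = A/P = 8.88/8.78 = 1.011 m.
From Manning's equation, V = (1/n) R^(2/3) S^(1/2) = (1/0.03) × 1.011^(2/3) × 0.0067^(1/2) = 2.75 m/s.

V = 2.75 m/s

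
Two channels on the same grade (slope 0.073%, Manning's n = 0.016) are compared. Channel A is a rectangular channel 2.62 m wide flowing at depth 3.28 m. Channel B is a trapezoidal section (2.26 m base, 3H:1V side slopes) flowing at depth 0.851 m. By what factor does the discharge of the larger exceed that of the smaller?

Channel A: Flow area A = b·y = 2.62 × 3.28 = 8.594 m². Wetted perimeter P = b + 2y = 2.62 + 2×3.28 = 9.18 m. Hydraulic radius R = A/P = 8.594/9.18 = 0.9361 m. Q_A = (1/0.016)·8.594·0.9361^(2/3)·√0.00073 = 13.89 m³/s.
Channel B: With bottom width b = 2.26 m and side slope z = 3: A = (b + zy)y = (2.26 + 3×0.851)×0.851 = 4.096 m²; P = b + 2y√(1+z²) = 2.26 + 2×0.851×3.162 = 7.642 m. Hydraulic radius R = A/P = 4.096/7.642 = 0.536 m. Q_B = (1/0.016)·4.096·0.536^(2/3)·√0.00073 = 4.564 m³/s.
The larger discharge is 13.89 m³/s and the smaller is 4.564 m³/s; the ratio is 3.04.

3.04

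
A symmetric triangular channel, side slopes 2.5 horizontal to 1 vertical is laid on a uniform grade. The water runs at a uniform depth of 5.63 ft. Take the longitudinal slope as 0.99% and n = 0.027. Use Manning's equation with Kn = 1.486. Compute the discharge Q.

Q = 823 ft³/s

For a triangular section with side slope z = 2.5: A = zy² = 2.5×5.63² = 79.24 ft²; P = 2y√(1+z²) = 2×5.63×2.693 = 30.32 ft.
Hydraulic radius R = A/P = 79.24/30.32 = 2.614 ft.
Manning's equation: Q = (1.486/n) A R^(2/3) S^(1/2) = (1.486/0.027) × 79.24 × 2.614^(2/3) × 0.0099^(1/2) = 823 ft³/s.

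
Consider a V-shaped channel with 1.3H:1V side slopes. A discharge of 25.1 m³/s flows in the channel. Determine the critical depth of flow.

y_c = 2.38 m

At critical depth, Q² T / (g A³) = 1, i.e. A³/T = Q²/g = 25.1²/9.81 = 64.22.
Trying y = 2.7 m: A³/T = 121.2 — over.
Trying y = 2.38 m: A³/T = 64.53 — matches.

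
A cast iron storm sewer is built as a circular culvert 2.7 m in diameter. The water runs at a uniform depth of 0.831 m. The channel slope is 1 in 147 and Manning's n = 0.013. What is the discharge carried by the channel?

Q = 5.75 m³/s

For a circular section of diameter D = 2.7 m at depth y = 0.831 m, the central angle is θ = 2 arccos(1 − 2y/D) = 2.352 rad. Then A = (D²/8)(θ − sin θ) = 1.497 m² and P = Dθ/2 = 3.176 m.
Hydraulic radius R = A/P = 1.497/3.176 = 0.4713 m.
Manning's equation: Q = (1/n) A R^(2/3) S^(1/2) = (1/0.013) × 1.497 × 0.4713^(2/3) × 0.006803^(1/2) = 5.75 m³/s.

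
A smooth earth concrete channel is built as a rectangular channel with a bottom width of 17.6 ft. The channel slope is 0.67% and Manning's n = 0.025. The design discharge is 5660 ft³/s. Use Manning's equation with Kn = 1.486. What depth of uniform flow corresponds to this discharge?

Manning's equation rearranged: A R^(2/3) = nQ / (1.486·√S) = 0.025 × 5660 / (1.486 × √0.0067) = 1163.
At y = 23.2 ft: A R^(2/3) = 1405 — high.
At y = 15 ft: A R^(2/3) = 827.2 — low.
At y = 19.8 ft: A R^(2/3) = 1162 — close enough.

y_n = 19.8 ft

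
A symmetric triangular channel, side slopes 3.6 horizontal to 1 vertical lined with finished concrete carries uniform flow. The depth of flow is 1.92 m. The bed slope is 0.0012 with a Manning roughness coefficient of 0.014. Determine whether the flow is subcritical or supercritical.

For a triangular section with side slope z = 3.6: A = zy² = 3.6×1.92² = 13.27 m²; P = 2y√(1+z²) = 2×1.92×3.736 = 14.35 m.
Hydraulic radius R = A/P = 13.27/14.35 = 0.925 m.
V = (1/n) R^(2/3) √S = (1/0.014) × 0.925^(2/3) × √0.0012 = 2.349 m/s. Hydraulic depth D_h = A/T = 13.27/13.82 = 0.96 m.
Froude number Fr = V/√(g·D_h) = 2.349/√(9.81×0.96) = 0.765, which is less than 1, so the flow is subcritical.

subcritical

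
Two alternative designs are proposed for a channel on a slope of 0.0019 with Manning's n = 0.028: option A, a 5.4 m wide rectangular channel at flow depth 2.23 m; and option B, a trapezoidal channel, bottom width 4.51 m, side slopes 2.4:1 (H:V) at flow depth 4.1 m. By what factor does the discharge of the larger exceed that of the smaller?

7.4

Channel A: Flow area A = b·y = 5.4 × 2.23 = 12.04 m². Wetted perimeter P = b + 2y = 5.4 + 2×2.23 = 9.86 m. Hydraulic radius R = A/P = 12.04/9.86 = 1.221 m. Q_A = (1/0.028)·12.04·1.221^(2/3)·√0.0019 = 21.42 m³/s.
Channel B: With bottom width b = 4.51 m and side slope z = 2.4: A = (b + zy)y = (4.51 + 2.4×4.1)×4.1 = 58.83 m²; P = b + 2y√(1+z²) = 4.51 + 2×4.1×2.6 = 25.83 m. Hydraulic radius R = A/P = 58.83/25.83 = 2.278 m. Q_B = (1/0.028)·58.83·2.278^(2/3)·√0.0019 = 158.6 m³/s.
The larger discharge is 158.6 m³/s and the smaller is 21.42 m³/s; the ratio is 7.4.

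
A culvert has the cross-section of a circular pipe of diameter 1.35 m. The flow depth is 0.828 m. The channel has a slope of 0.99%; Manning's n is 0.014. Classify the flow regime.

supercritical

For a circular section of diameter D = 1.35 m at depth y = 0.828 m, the central angle is θ = 2 arccos(1 − 2y/D) = 3.599 rad. Then A = (D²/8)(θ − sin θ) = 0.9205 m² and P = Dθ/2 = 2.429 m.
Hydraulic radius R = A/P = 0.9205/2.429 = 0.3789 m.
V = (1/n) R^(2/3) √S = (1/0.014) × 0.3789^(2/3) × √0.0099 = 3.721 m/s. Hydraulic depth D_h = A/T = 0.9205/1.315 = 0.7 m.
Froude number Fr = V/√(g·D_h) = 3.721/√(9.81×0.7) = 1.42, which is greater than 1, so the flow is supercritical.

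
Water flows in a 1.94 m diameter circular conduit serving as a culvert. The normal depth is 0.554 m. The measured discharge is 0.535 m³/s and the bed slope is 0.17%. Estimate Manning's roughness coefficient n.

n = 0.025

For a circular section of diameter D = 1.94 m at depth y = 0.554 m, the central angle is θ = 2 arccos(1 − 2y/D) = 2.255 rad. Then A = (D²/8)(θ − sin θ) = 0.6964 m² and P = Dθ/2 = 2.187 m.
Hydraulic radius R = A/P = 0.6964/2.187 = 0.3184 m.
Rearranging Manning's equation: n = (1/Q) A R^(2/3) S^(1/2) = (1/0.535) × 0.6964 × 0.3184^(2/3) × √0.0017 = 0.025.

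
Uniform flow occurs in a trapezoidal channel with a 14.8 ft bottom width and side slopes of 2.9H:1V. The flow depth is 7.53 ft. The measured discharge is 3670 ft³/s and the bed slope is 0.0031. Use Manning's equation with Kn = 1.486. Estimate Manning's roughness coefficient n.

With bottom width b = 14.8 ft and side slope z = 2.9: A = (b + zy)y = (14.8 + 2.9×7.53)×7.53 = 275.9 ft²; P = b + 2y√(1+z²) = 14.8 + 2×7.53×3.068 = 61 ft.
Hydraulic radius R = A/P = 275.9/61 = 4.523 ft.
Rearranging Manning's equation: n = (1.486/Q) A R^(2/3) S^(1/2) = (1.486/3670) × 275.9 × 4.523^(2/3) × √0.0031 = 0.017.

n = 0.017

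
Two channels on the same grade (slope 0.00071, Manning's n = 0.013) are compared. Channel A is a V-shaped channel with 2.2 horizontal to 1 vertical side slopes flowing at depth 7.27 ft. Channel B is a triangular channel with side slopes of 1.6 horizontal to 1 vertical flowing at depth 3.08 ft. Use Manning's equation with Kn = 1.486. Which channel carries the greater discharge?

Channel A: For a triangular section with side slope z = 2.2: A = zy² = 2.2×7.27² = 116.3 ft²; P = 2y√(1+z²) = 2×7.27×2.417 = 35.14 ft. Hydraulic radius R = A/P = 116.3/35.14 = 3.309 ft. Q_A = (1.486/0.013)·116.3·3.309^(2/3)·√0.00071 = 786.5 ft³/s.
Channel B: For a triangular section with side slope z = 1.6: A = zy² = 1.6×3.08² = 15.18 ft²; P = 2y√(1+z²) = 2×3.08×1.887 = 11.62 ft. Hydraulic radius R = A/P = 15.18/11.62 = 1.306 ft. Q_B = (1.486/0.013)·15.18·1.306^(2/3)·√0.00071 = 55.23 ft³/s.
Q_A = 786.5 ft³/s vs Q_B = 55.23 ft³/s, so channel A carries more.

channel A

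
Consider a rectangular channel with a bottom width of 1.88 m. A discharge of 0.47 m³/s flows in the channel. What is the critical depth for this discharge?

For a rectangular channel, critical depth y_c = (q²/g)^(1/3) where q = Q/b = 0.47/1.88 = 0.25 m²/s.
So y_c = (0.25²/9.81)^(1/3) = 0.185 m.

y_c = 0.185 m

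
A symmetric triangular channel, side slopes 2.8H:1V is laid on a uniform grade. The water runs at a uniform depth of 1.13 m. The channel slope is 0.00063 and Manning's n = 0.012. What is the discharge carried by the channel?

Q = 4.91 m³/s

For a triangular section with side slope z = 2.8: A = zy² = 2.8×1.13² = 3.575 m²; P = 2y√(1+z²) = 2×1.13×2.973 = 6.719 m.
Hydraulic radius R = A/P = 3.575/6.719 = 0.5321 m.
Manning's equation: Q = (1/n) A R^(2/3) S^(1/2) = (1/0.012) × 3.575 × 0.5321^(2/3) × 0.00063^(1/2) = 4.91 m³/s.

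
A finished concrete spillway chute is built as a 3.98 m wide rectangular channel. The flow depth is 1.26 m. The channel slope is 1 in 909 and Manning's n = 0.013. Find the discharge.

Q = 10.8 m³/s

Flow area A = b·y = 3.98 × 1.26 = 5.015 m². Wetted perimeter P = b + 2y = 3.98 + 2×1.26 = 6.5 m.
Hydraulic radius R = A/P = 5.015/6.5 = 0.7715 m.
Manning's equation: Q = (1/n) A R^(2/3) S^(1/2) = (1/0.013) × 5.015 × 0.7715^(2/3) × 0.0011^(1/2) = 10.8 m³/s.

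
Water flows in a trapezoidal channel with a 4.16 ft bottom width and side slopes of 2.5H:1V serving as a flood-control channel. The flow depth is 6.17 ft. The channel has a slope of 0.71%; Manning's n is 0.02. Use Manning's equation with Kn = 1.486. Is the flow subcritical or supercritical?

With bottom width b = 4.16 ft and side slope z = 2.5: A = (b + zy)y = (4.16 + 2.5×6.17)×6.17 = 120.8 ft²; P = b + 2y√(1+z²) = 4.16 + 2×6.17×2.693 = 37.39 ft.
Hydraulic radius R = A/P = 120.8/37.39 = 3.232 ft.
V = (1.486/n) R^(2/3) √S = (1.486/0.02) × 3.232^(2/3) × √0.0071 = 13.69 ft/s. Hydraulic depth D_h = A/T = 120.8/35.01 = 3.452 ft.
Froude number Fr = V/√(g·D_h) = 13.69/√(32.2×3.452) = 1.3, which is greater than 1, so the flow is supercritical.

supercritical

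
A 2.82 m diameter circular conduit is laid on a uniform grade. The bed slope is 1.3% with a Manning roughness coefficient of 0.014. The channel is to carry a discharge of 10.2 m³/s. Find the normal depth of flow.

Manning's equation rearranged: A R^(2/3) = nQ / (1·√S) = 0.014 × 10.2 / (√0.013) = 1.252.
At y = 1.12 m: A R^(2/3) = 1.646 — over.
At y = 0.764 m: A R^(2/3) = 0.7942 — short.
At y = 0.967 m: A R^(2/3) = 1.252 — close enough.

y_n = 0.967 m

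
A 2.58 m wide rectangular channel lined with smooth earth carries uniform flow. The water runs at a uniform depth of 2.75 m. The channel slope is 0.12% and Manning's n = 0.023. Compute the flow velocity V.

V = 1.38 m/s

Flow area A = b·y = 2.58 × 2.75 = 7.095 m². Wetted perimeter P = b + 2y = 2.58 + 2×2.75 = 8.08 m.
Hydraulic radius R = A/P = 7.095/8.08 = 0.8781 m.
From Manning's equation, V = (1/n) R^(2/3) S^(1/2) = (1/0.023) × 0.8781^(2/3) × 0.0012^(1/2) = 1.38 m/s.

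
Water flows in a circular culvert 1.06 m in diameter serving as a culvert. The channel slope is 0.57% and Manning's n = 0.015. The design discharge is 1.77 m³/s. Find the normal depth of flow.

Manning's equation rearranged: A R^(2/3) = nQ / (1·√S) = 0.015 × 1.77 / (√0.0057) = 0.3517.
At y = 0.723 m: A R^(2/3) = 0.2945 — low.
At y = 0.978 m: A R^(2/3) = 0.391 — high.
At y = 0.838 m: A R^(2/3) = 0.3517 — ≈ 0.3517.

y_n = 0.838 m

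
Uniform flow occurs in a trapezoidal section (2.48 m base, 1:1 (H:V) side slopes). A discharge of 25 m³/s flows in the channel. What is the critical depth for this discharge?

y_c = 1.72 m

At critical depth, Q² T / (g A³) = 1, i.e. A³/T = Q²/g = 25²/9.81 = 63.71.
Try y = 2.03 m: A³/T = 117.3 — over.
Try y = 1.51 m: A³/T = 39.76 — short.
Try y = 1.72 m: A³/T = 63.68 — close enough.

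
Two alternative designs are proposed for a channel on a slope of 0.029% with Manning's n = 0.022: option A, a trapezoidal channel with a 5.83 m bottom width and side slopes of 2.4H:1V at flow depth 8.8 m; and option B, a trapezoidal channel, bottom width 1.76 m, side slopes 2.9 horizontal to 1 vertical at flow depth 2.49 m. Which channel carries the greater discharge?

channel A

Channel A: With bottom width b = 5.83 m and side slope z = 2.4: A = (b + zy)y = (5.83 + 2.4×8.8)×8.8 = 237.2 m²; P = b + 2y√(1+z²) = 5.83 + 2×8.8×2.6 = 51.59 m. Hydraulic radius R = A/P = 237.2/51.59 = 4.597 m. Q_A = (1/0.022)·237.2·4.597^(2/3)·√0.00029 = 507.5 m³/s.
Channel B: With bottom width b = 1.76 m and side slope z = 2.9: A = (b + zy)y = (1.76 + 2.9×2.49)×2.49 = 22.36 m²; P = b + 2y√(1+z²) = 1.76 + 2×2.49×3.068 = 17.04 m. Hydraulic radius R = A/P = 22.36/17.04 = 1.313 m. Q_B = (1/0.022)·22.36·1.313^(2/3)·√0.00029 = 20.75 m³/s.
Q_A = 507.5 m³/s vs Q_B = 20.75 m³/s, so channel A carries more.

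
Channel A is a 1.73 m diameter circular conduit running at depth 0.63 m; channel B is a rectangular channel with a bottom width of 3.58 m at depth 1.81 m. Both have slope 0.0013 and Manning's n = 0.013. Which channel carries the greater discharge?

channel B

Channel A: For a circular section of diameter D = 1.73 m at depth y = 0.63 m, the central angle is θ = 2 arccos(1 − 2y/D) = 2.591 rad. Then A = (D²/8)(θ − sin θ) = 0.7738 m² and P = Dθ/2 = 2.241 m. Hydraulic radius R = A/P = 0.7738/2.241 = 0.3452 m. Q_A = (1/0.013)·0.7738·0.3452^(2/3)·√0.0013 = 1.056 m³/s.
Channel B: Flow area A = b·y = 3.58 × 1.81 = 6.48 m². Wetted perimeter P = b + 2y = 3.58 + 2×1.81 = 7.2 m. Hydraulic radius R = A/P = 6.48/7.2 = 0.9 m. Q_B = (1/0.013)·6.48·0.9^(2/3)·√0.0013 = 16.75 m³/s.
Q_A = 1.056 m³/s vs Q_B = 16.75 m³/s, so channel B carries more.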